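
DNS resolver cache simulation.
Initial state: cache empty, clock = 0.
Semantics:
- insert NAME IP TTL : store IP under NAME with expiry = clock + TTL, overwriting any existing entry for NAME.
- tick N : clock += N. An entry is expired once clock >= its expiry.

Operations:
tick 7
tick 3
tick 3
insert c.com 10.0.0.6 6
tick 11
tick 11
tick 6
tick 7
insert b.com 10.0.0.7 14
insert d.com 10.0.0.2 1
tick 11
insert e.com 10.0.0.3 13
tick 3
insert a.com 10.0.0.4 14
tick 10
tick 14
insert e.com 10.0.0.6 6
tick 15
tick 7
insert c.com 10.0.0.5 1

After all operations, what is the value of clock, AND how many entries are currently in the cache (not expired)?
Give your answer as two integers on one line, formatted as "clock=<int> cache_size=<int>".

Answer: clock=108 cache_size=1

Derivation:
Op 1: tick 7 -> clock=7.
Op 2: tick 3 -> clock=10.
Op 3: tick 3 -> clock=13.
Op 4: insert c.com -> 10.0.0.6 (expiry=13+6=19). clock=13
Op 5: tick 11 -> clock=24. purged={c.com}
Op 6: tick 11 -> clock=35.
Op 7: tick 6 -> clock=41.
Op 8: tick 7 -> clock=48.
Op 9: insert b.com -> 10.0.0.7 (expiry=48+14=62). clock=48
Op 10: insert d.com -> 10.0.0.2 (expiry=48+1=49). clock=48
Op 11: tick 11 -> clock=59. purged={d.com}
Op 12: insert e.com -> 10.0.0.3 (expiry=59+13=72). clock=59
Op 13: tick 3 -> clock=62. purged={b.com}
Op 14: insert a.com -> 10.0.0.4 (expiry=62+14=76). clock=62
Op 15: tick 10 -> clock=72. purged={e.com}
Op 16: tick 14 -> clock=86. purged={a.com}
Op 17: insert e.com -> 10.0.0.6 (expiry=86+6=92). clock=86
Op 18: tick 15 -> clock=101. purged={e.com}
Op 19: tick 7 -> clock=108.
Op 20: insert c.com -> 10.0.0.5 (expiry=108+1=109). clock=108
Final clock = 108
Final cache (unexpired): {c.com} -> size=1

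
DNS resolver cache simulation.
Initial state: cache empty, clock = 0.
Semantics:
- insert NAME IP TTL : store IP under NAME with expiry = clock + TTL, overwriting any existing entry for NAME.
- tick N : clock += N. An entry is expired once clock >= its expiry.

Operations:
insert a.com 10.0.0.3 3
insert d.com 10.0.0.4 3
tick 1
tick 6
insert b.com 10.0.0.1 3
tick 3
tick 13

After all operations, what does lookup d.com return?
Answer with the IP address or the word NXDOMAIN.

Op 1: insert a.com -> 10.0.0.3 (expiry=0+3=3). clock=0
Op 2: insert d.com -> 10.0.0.4 (expiry=0+3=3). clock=0
Op 3: tick 1 -> clock=1.
Op 4: tick 6 -> clock=7. purged={a.com,d.com}
Op 5: insert b.com -> 10.0.0.1 (expiry=7+3=10). clock=7
Op 6: tick 3 -> clock=10. purged={b.com}
Op 7: tick 13 -> clock=23.
lookup d.com: not in cache (expired or never inserted)

Answer: NXDOMAIN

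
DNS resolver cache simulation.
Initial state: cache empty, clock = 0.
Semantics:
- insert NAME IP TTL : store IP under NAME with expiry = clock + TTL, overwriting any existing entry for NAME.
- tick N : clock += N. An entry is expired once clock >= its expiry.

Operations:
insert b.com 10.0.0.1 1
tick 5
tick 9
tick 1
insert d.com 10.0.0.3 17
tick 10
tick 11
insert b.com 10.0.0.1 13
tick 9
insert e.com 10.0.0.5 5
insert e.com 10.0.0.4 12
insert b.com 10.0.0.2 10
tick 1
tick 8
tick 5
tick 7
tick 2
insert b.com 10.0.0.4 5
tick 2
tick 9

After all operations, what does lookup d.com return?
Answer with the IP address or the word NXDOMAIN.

Answer: NXDOMAIN

Derivation:
Op 1: insert b.com -> 10.0.0.1 (expiry=0+1=1). clock=0
Op 2: tick 5 -> clock=5. purged={b.com}
Op 3: tick 9 -> clock=14.
Op 4: tick 1 -> clock=15.
Op 5: insert d.com -> 10.0.0.3 (expiry=15+17=32). clock=15
Op 6: tick 10 -> clock=25.
Op 7: tick 11 -> clock=36. purged={d.com}
Op 8: insert b.com -> 10.0.0.1 (expiry=36+13=49). clock=36
Op 9: tick 9 -> clock=45.
Op 10: insert e.com -> 10.0.0.5 (expiry=45+5=50). clock=45
Op 11: insert e.com -> 10.0.0.4 (expiry=45+12=57). clock=45
Op 12: insert b.com -> 10.0.0.2 (expiry=45+10=55). clock=45
Op 13: tick 1 -> clock=46.
Op 14: tick 8 -> clock=54.
Op 15: tick 5 -> clock=59. purged={b.com,e.com}
Op 16: tick 7 -> clock=66.
Op 17: tick 2 -> clock=68.
Op 18: insert b.com -> 10.0.0.4 (expiry=68+5=73). clock=68
Op 19: tick 2 -> clock=70.
Op 20: tick 9 -> clock=79. purged={b.com}
lookup d.com: not in cache (expired or never inserted)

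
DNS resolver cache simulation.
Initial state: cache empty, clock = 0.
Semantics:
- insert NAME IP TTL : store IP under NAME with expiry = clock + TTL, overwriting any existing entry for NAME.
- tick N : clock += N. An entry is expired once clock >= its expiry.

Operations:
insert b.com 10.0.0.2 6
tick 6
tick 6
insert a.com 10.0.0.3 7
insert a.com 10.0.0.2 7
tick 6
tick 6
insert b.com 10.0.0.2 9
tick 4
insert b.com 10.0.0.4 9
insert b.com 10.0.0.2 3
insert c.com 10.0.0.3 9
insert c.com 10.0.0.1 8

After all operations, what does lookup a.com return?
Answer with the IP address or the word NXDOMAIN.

Answer: NXDOMAIN

Derivation:
Op 1: insert b.com -> 10.0.0.2 (expiry=0+6=6). clock=0
Op 2: tick 6 -> clock=6. purged={b.com}
Op 3: tick 6 -> clock=12.
Op 4: insert a.com -> 10.0.0.3 (expiry=12+7=19). clock=12
Op 5: insert a.com -> 10.0.0.2 (expiry=12+7=19). clock=12
Op 6: tick 6 -> clock=18.
Op 7: tick 6 -> clock=24. purged={a.com}
Op 8: insert b.com -> 10.0.0.2 (expiry=24+9=33). clock=24
Op 9: tick 4 -> clock=28.
Op 10: insert b.com -> 10.0.0.4 (expiry=28+9=37). clock=28
Op 11: insert b.com -> 10.0.0.2 (expiry=28+3=31). clock=28
Op 12: insert c.com -> 10.0.0.3 (expiry=28+9=37). clock=28
Op 13: insert c.com -> 10.0.0.1 (expiry=28+8=36). clock=28
lookup a.com: not in cache (expired or never inserted)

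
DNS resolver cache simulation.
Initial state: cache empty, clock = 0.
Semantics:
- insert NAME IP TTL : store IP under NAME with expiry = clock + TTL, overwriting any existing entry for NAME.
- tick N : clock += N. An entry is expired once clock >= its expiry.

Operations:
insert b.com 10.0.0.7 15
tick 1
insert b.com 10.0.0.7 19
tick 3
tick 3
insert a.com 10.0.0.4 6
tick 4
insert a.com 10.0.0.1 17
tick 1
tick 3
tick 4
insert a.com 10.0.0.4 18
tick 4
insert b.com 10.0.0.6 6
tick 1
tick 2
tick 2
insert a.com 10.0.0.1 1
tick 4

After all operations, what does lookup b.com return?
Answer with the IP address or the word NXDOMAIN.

Op 1: insert b.com -> 10.0.0.7 (expiry=0+15=15). clock=0
Op 2: tick 1 -> clock=1.
Op 3: insert b.com -> 10.0.0.7 (expiry=1+19=20). clock=1
Op 4: tick 3 -> clock=4.
Op 5: tick 3 -> clock=7.
Op 6: insert a.com -> 10.0.0.4 (expiry=7+6=13). clock=7
Op 7: tick 4 -> clock=11.
Op 8: insert a.com -> 10.0.0.1 (expiry=11+17=28). clock=11
Op 9: tick 1 -> clock=12.
Op 10: tick 3 -> clock=15.
Op 11: tick 4 -> clock=19.
Op 12: insert a.com -> 10.0.0.4 (expiry=19+18=37). clock=19
Op 13: tick 4 -> clock=23. purged={b.com}
Op 14: insert b.com -> 10.0.0.6 (expiry=23+6=29). clock=23
Op 15: tick 1 -> clock=24.
Op 16: tick 2 -> clock=26.
Op 17: tick 2 -> clock=28.
Op 18: insert a.com -> 10.0.0.1 (expiry=28+1=29). clock=28
Op 19: tick 4 -> clock=32. purged={a.com,b.com}
lookup b.com: not in cache (expired or never inserted)

Answer: NXDOMAIN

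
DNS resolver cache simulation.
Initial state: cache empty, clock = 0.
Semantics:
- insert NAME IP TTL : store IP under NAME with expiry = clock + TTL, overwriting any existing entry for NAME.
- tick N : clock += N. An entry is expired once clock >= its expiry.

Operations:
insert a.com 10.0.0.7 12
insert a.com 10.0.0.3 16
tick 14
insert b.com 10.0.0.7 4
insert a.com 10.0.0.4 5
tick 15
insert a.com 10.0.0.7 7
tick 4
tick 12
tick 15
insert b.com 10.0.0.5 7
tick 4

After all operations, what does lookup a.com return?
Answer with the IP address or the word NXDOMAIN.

Op 1: insert a.com -> 10.0.0.7 (expiry=0+12=12). clock=0
Op 2: insert a.com -> 10.0.0.3 (expiry=0+16=16). clock=0
Op 3: tick 14 -> clock=14.
Op 4: insert b.com -> 10.0.0.7 (expiry=14+4=18). clock=14
Op 5: insert a.com -> 10.0.0.4 (expiry=14+5=19). clock=14
Op 6: tick 15 -> clock=29. purged={a.com,b.com}
Op 7: insert a.com -> 10.0.0.7 (expiry=29+7=36). clock=29
Op 8: tick 4 -> clock=33.
Op 9: tick 12 -> clock=45. purged={a.com}
Op 10: tick 15 -> clock=60.
Op 11: insert b.com -> 10.0.0.5 (expiry=60+7=67). clock=60
Op 12: tick 4 -> clock=64.
lookup a.com: not in cache (expired or never inserted)

Answer: NXDOMAIN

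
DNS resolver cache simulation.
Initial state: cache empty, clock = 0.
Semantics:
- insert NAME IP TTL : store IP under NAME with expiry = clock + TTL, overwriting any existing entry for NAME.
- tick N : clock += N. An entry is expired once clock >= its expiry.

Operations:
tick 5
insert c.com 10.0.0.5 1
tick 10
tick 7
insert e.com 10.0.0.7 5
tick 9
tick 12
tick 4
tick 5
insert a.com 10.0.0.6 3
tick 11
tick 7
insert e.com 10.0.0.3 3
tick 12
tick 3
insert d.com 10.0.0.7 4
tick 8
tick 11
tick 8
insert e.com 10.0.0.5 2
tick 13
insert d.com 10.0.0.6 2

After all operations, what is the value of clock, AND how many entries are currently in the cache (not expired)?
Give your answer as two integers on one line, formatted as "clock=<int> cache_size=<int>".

Answer: clock=125 cache_size=1

Derivation:
Op 1: tick 5 -> clock=5.
Op 2: insert c.com -> 10.0.0.5 (expiry=5+1=6). clock=5
Op 3: tick 10 -> clock=15. purged={c.com}
Op 4: tick 7 -> clock=22.
Op 5: insert e.com -> 10.0.0.7 (expiry=22+5=27). clock=22
Op 6: tick 9 -> clock=31. purged={e.com}
Op 7: tick 12 -> clock=43.
Op 8: tick 4 -> clock=47.
Op 9: tick 5 -> clock=52.
Op 10: insert a.com -> 10.0.0.6 (expiry=52+3=55). clock=52
Op 11: tick 11 -> clock=63. purged={a.com}
Op 12: tick 7 -> clock=70.
Op 13: insert e.com -> 10.0.0.3 (expiry=70+3=73). clock=70
Op 14: tick 12 -> clock=82. purged={e.com}
Op 15: tick 3 -> clock=85.
Op 16: insert d.com -> 10.0.0.7 (expiry=85+4=89). clock=85
Op 17: tick 8 -> clock=93. purged={d.com}
Op 18: tick 11 -> clock=104.
Op 19: tick 8 -> clock=112.
Op 20: insert e.com -> 10.0.0.5 (expiry=112+2=114). clock=112
Op 21: tick 13 -> clock=125. purged={e.com}
Op 22: insert d.com -> 10.0.0.6 (expiry=125+2=127). clock=125
Final clock = 125
Final cache (unexpired): {d.com} -> size=1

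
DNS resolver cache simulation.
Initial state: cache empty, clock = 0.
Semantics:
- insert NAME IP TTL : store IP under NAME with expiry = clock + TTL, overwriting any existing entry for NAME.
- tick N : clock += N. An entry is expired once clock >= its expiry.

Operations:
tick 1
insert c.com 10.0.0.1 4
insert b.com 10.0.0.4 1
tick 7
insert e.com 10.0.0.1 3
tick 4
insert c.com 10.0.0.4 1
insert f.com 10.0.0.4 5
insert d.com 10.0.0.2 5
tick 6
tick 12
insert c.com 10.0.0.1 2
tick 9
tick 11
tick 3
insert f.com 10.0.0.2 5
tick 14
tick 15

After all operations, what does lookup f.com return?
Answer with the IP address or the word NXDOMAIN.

Op 1: tick 1 -> clock=1.
Op 2: insert c.com -> 10.0.0.1 (expiry=1+4=5). clock=1
Op 3: insert b.com -> 10.0.0.4 (expiry=1+1=2). clock=1
Op 4: tick 7 -> clock=8. purged={b.com,c.com}
Op 5: insert e.com -> 10.0.0.1 (expiry=8+3=11). clock=8
Op 6: tick 4 -> clock=12. purged={e.com}
Op 7: insert c.com -> 10.0.0.4 (expiry=12+1=13). clock=12
Op 8: insert f.com -> 10.0.0.4 (expiry=12+5=17). clock=12
Op 9: insert d.com -> 10.0.0.2 (expiry=12+5=17). clock=12
Op 10: tick 6 -> clock=18. purged={c.com,d.com,f.com}
Op 11: tick 12 -> clock=30.
Op 12: insert c.com -> 10.0.0.1 (expiry=30+2=32). clock=30
Op 13: tick 9 -> clock=39. purged={c.com}
Op 14: tick 11 -> clock=50.
Op 15: tick 3 -> clock=53.
Op 16: insert f.com -> 10.0.0.2 (expiry=53+5=58). clock=53
Op 17: tick 14 -> clock=67. purged={f.com}
Op 18: tick 15 -> clock=82.
lookup f.com: not in cache (expired or never inserted)

Answer: NXDOMAIN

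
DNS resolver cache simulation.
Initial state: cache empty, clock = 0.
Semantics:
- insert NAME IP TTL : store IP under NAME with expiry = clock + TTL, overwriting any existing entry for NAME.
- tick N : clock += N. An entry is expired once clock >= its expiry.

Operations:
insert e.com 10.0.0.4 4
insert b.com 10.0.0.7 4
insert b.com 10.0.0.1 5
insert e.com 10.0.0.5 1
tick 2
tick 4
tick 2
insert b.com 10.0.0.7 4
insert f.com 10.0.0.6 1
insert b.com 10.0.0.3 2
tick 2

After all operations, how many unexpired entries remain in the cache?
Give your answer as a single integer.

Answer: 0

Derivation:
Op 1: insert e.com -> 10.0.0.4 (expiry=0+4=4). clock=0
Op 2: insert b.com -> 10.0.0.7 (expiry=0+4=4). clock=0
Op 3: insert b.com -> 10.0.0.1 (expiry=0+5=5). clock=0
Op 4: insert e.com -> 10.0.0.5 (expiry=0+1=1). clock=0
Op 5: tick 2 -> clock=2. purged={e.com}
Op 6: tick 4 -> clock=6. purged={b.com}
Op 7: tick 2 -> clock=8.
Op 8: insert b.com -> 10.0.0.7 (expiry=8+4=12). clock=8
Op 9: insert f.com -> 10.0.0.6 (expiry=8+1=9). clock=8
Op 10: insert b.com -> 10.0.0.3 (expiry=8+2=10). clock=8
Op 11: tick 2 -> clock=10. purged={b.com,f.com}
Final cache (unexpired): {} -> size=0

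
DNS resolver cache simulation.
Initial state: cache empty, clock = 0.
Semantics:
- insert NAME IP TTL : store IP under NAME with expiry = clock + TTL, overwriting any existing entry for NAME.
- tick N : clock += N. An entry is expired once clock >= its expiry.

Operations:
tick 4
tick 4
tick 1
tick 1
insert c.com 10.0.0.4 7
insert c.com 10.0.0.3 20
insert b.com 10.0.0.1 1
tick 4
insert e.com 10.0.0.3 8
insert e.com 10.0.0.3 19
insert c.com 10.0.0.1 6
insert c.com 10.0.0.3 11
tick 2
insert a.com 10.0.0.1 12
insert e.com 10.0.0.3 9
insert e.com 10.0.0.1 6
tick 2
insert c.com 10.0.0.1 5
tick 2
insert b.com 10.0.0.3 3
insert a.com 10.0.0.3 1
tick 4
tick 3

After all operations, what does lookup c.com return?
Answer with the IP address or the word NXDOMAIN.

Op 1: tick 4 -> clock=4.
Op 2: tick 4 -> clock=8.
Op 3: tick 1 -> clock=9.
Op 4: tick 1 -> clock=10.
Op 5: insert c.com -> 10.0.0.4 (expiry=10+7=17). clock=10
Op 6: insert c.com -> 10.0.0.3 (expiry=10+20=30). clock=10
Op 7: insert b.com -> 10.0.0.1 (expiry=10+1=11). clock=10
Op 8: tick 4 -> clock=14. purged={b.com}
Op 9: insert e.com -> 10.0.0.3 (expiry=14+8=22). clock=14
Op 10: insert e.com -> 10.0.0.3 (expiry=14+19=33). clock=14
Op 11: insert c.com -> 10.0.0.1 (expiry=14+6=20). clock=14
Op 12: insert c.com -> 10.0.0.3 (expiry=14+11=25). clock=14
Op 13: tick 2 -> clock=16.
Op 14: insert a.com -> 10.0.0.1 (expiry=16+12=28). clock=16
Op 15: insert e.com -> 10.0.0.3 (expiry=16+9=25). clock=16
Op 16: insert e.com -> 10.0.0.1 (expiry=16+6=22). clock=16
Op 17: tick 2 -> clock=18.
Op 18: insert c.com -> 10.0.0.1 (expiry=18+5=23). clock=18
Op 19: tick 2 -> clock=20.
Op 20: insert b.com -> 10.0.0.3 (expiry=20+3=23). clock=20
Op 21: insert a.com -> 10.0.0.3 (expiry=20+1=21). clock=20
Op 22: tick 4 -> clock=24. purged={a.com,b.com,c.com,e.com}
Op 23: tick 3 -> clock=27.
lookup c.com: not in cache (expired or never inserted)

Answer: NXDOMAIN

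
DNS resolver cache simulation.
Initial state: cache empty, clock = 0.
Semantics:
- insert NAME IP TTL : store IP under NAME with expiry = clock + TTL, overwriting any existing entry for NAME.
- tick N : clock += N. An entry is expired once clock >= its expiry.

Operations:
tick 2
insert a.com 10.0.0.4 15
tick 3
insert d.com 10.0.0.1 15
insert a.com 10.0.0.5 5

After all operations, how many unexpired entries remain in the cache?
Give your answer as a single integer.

Answer: 2

Derivation:
Op 1: tick 2 -> clock=2.
Op 2: insert a.com -> 10.0.0.4 (expiry=2+15=17). clock=2
Op 3: tick 3 -> clock=5.
Op 4: insert d.com -> 10.0.0.1 (expiry=5+15=20). clock=5
Op 5: insert a.com -> 10.0.0.5 (expiry=5+5=10). clock=5
Final cache (unexpired): {a.com,d.com} -> size=2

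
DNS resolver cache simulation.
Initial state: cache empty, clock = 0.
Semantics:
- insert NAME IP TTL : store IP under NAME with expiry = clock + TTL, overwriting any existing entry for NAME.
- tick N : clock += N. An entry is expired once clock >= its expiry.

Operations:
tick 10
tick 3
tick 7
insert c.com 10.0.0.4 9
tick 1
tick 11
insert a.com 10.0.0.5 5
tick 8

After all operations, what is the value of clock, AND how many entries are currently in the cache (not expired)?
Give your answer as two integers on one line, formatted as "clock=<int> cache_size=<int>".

Answer: clock=40 cache_size=0

Derivation:
Op 1: tick 10 -> clock=10.
Op 2: tick 3 -> clock=13.
Op 3: tick 7 -> clock=20.
Op 4: insert c.com -> 10.0.0.4 (expiry=20+9=29). clock=20
Op 5: tick 1 -> clock=21.
Op 6: tick 11 -> clock=32. purged={c.com}
Op 7: insert a.com -> 10.0.0.5 (expiry=32+5=37). clock=32
Op 8: tick 8 -> clock=40. purged={a.com}
Final clock = 40
Final cache (unexpired): {} -> size=0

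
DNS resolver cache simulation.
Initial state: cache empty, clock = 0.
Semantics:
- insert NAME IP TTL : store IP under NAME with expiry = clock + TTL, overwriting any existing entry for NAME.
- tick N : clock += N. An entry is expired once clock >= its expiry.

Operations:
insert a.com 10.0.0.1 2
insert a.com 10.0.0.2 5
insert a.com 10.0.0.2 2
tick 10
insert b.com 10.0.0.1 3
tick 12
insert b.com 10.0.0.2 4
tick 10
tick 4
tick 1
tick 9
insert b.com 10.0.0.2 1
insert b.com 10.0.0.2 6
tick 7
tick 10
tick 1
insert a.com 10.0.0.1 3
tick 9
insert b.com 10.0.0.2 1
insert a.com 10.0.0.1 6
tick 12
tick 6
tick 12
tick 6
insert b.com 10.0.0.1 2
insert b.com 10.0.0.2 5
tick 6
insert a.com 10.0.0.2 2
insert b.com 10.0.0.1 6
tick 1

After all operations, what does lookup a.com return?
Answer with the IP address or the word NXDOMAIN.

Op 1: insert a.com -> 10.0.0.1 (expiry=0+2=2). clock=0
Op 2: insert a.com -> 10.0.0.2 (expiry=0+5=5). clock=0
Op 3: insert a.com -> 10.0.0.2 (expiry=0+2=2). clock=0
Op 4: tick 10 -> clock=10. purged={a.com}
Op 5: insert b.com -> 10.0.0.1 (expiry=10+3=13). clock=10
Op 6: tick 12 -> clock=22. purged={b.com}
Op 7: insert b.com -> 10.0.0.2 (expiry=22+4=26). clock=22
Op 8: tick 10 -> clock=32. purged={b.com}
Op 9: tick 4 -> clock=36.
Op 10: tick 1 -> clock=37.
Op 11: tick 9 -> clock=46.
Op 12: insert b.com -> 10.0.0.2 (expiry=46+1=47). clock=46
Op 13: insert b.com -> 10.0.0.2 (expiry=46+6=52). clock=46
Op 14: tick 7 -> clock=53. purged={b.com}
Op 15: tick 10 -> clock=63.
Op 16: tick 1 -> clock=64.
Op 17: insert a.com -> 10.0.0.1 (expiry=64+3=67). clock=64
Op 18: tick 9 -> clock=73. purged={a.com}
Op 19: insert b.com -> 10.0.0.2 (expiry=73+1=74). clock=73
Op 20: insert a.com -> 10.0.0.1 (expiry=73+6=79). clock=73
Op 21: tick 12 -> clock=85. purged={a.com,b.com}
Op 22: tick 6 -> clock=91.
Op 23: tick 12 -> clock=103.
Op 24: tick 6 -> clock=109.
Op 25: insert b.com -> 10.0.0.1 (expiry=109+2=111). clock=109
Op 26: insert b.com -> 10.0.0.2 (expiry=109+5=114). clock=109
Op 27: tick 6 -> clock=115. purged={b.com}
Op 28: insert a.com -> 10.0.0.2 (expiry=115+2=117). clock=115
Op 29: insert b.com -> 10.0.0.1 (expiry=115+6=121). clock=115
Op 30: tick 1 -> clock=116.
lookup a.com: present, ip=10.0.0.2 expiry=117 > clock=116

Answer: 10.0.0.2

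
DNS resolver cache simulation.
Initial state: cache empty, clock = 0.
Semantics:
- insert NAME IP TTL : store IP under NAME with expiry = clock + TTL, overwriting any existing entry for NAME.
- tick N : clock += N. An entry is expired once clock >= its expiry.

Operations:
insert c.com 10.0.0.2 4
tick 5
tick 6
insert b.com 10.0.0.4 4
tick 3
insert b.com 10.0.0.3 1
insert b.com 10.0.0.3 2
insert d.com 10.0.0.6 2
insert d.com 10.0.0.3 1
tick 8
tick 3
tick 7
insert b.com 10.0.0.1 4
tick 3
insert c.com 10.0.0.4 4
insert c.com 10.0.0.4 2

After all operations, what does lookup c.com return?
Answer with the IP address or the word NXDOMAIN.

Op 1: insert c.com -> 10.0.0.2 (expiry=0+4=4). clock=0
Op 2: tick 5 -> clock=5. purged={c.com}
Op 3: tick 6 -> clock=11.
Op 4: insert b.com -> 10.0.0.4 (expiry=11+4=15). clock=11
Op 5: tick 3 -> clock=14.
Op 6: insert b.com -> 10.0.0.3 (expiry=14+1=15). clock=14
Op 7: insert b.com -> 10.0.0.3 (expiry=14+2=16). clock=14
Op 8: insert d.com -> 10.0.0.6 (expiry=14+2=16). clock=14
Op 9: insert d.com -> 10.0.0.3 (expiry=14+1=15). clock=14
Op 10: tick 8 -> clock=22. purged={b.com,d.com}
Op 11: tick 3 -> clock=25.
Op 12: tick 7 -> clock=32.
Op 13: insert b.com -> 10.0.0.1 (expiry=32+4=36). clock=32
Op 14: tick 3 -> clock=35.
Op 15: insert c.com -> 10.0.0.4 (expiry=35+4=39). clock=35
Op 16: insert c.com -> 10.0.0.4 (expiry=35+2=37). clock=35
lookup c.com: present, ip=10.0.0.4 expiry=37 > clock=35

Answer: 10.0.0.4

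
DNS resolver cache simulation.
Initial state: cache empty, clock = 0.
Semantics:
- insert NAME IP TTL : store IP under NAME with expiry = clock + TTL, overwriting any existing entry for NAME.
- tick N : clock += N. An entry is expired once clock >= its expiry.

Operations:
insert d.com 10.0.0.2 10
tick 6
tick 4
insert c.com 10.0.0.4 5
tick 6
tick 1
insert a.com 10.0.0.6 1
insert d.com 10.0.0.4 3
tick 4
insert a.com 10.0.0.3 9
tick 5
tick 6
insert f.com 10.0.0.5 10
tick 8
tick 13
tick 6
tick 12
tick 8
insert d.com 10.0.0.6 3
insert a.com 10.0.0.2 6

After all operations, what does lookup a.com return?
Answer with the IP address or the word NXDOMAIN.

Op 1: insert d.com -> 10.0.0.2 (expiry=0+10=10). clock=0
Op 2: tick 6 -> clock=6.
Op 3: tick 4 -> clock=10. purged={d.com}
Op 4: insert c.com -> 10.0.0.4 (expiry=10+5=15). clock=10
Op 5: tick 6 -> clock=16. purged={c.com}
Op 6: tick 1 -> clock=17.
Op 7: insert a.com -> 10.0.0.6 (expiry=17+1=18). clock=17
Op 8: insert d.com -> 10.0.0.4 (expiry=17+3=20). clock=17
Op 9: tick 4 -> clock=21. purged={a.com,d.com}
Op 10: insert a.com -> 10.0.0.3 (expiry=21+9=30). clock=21
Op 11: tick 5 -> clock=26.
Op 12: tick 6 -> clock=32. purged={a.com}
Op 13: insert f.com -> 10.0.0.5 (expiry=32+10=42). clock=32
Op 14: tick 8 -> clock=40.
Op 15: tick 13 -> clock=53. purged={f.com}
Op 16: tick 6 -> clock=59.
Op 17: tick 12 -> clock=71.
Op 18: tick 8 -> clock=79.
Op 19: insert d.com -> 10.0.0.6 (expiry=79+3=82). clock=79
Op 20: insert a.com -> 10.0.0.2 (expiry=79+6=85). clock=79
lookup a.com: present, ip=10.0.0.2 expiry=85 > clock=79

Answer: 10.0.0.2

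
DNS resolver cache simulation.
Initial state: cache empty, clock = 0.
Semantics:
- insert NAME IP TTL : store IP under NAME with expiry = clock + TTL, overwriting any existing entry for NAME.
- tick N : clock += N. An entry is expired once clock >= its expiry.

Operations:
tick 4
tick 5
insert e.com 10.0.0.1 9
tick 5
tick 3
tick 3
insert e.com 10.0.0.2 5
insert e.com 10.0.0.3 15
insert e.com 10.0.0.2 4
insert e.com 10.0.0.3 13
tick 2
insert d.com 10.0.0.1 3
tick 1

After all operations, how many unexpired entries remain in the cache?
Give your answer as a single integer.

Answer: 2

Derivation:
Op 1: tick 4 -> clock=4.
Op 2: tick 5 -> clock=9.
Op 3: insert e.com -> 10.0.0.1 (expiry=9+9=18). clock=9
Op 4: tick 5 -> clock=14.
Op 5: tick 3 -> clock=17.
Op 6: tick 3 -> clock=20. purged={e.com}
Op 7: insert e.com -> 10.0.0.2 (expiry=20+5=25). clock=20
Op 8: insert e.com -> 10.0.0.3 (expiry=20+15=35). clock=20
Op 9: insert e.com -> 10.0.0.2 (expiry=20+4=24). clock=20
Op 10: insert e.com -> 10.0.0.3 (expiry=20+13=33). clock=20
Op 11: tick 2 -> clock=22.
Op 12: insert d.com -> 10.0.0.1 (expiry=22+3=25). clock=22
Op 13: tick 1 -> clock=23.
Final cache (unexpired): {d.com,e.com} -> size=2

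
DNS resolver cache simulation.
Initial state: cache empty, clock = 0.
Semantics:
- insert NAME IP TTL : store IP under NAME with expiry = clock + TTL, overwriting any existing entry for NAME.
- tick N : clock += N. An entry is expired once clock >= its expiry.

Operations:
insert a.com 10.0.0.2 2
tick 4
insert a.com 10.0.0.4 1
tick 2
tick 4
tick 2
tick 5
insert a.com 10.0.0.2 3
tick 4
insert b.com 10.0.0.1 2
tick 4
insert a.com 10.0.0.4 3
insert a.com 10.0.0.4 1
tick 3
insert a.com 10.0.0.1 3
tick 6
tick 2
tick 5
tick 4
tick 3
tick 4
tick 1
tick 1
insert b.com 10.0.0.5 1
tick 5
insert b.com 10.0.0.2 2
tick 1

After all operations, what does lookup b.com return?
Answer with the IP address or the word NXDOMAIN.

Answer: 10.0.0.2

Derivation:
Op 1: insert a.com -> 10.0.0.2 (expiry=0+2=2). clock=0
Op 2: tick 4 -> clock=4. purged={a.com}
Op 3: insert a.com -> 10.0.0.4 (expiry=4+1=5). clock=4
Op 4: tick 2 -> clock=6. purged={a.com}
Op 5: tick 4 -> clock=10.
Op 6: tick 2 -> clock=12.
Op 7: tick 5 -> clock=17.
Op 8: insert a.com -> 10.0.0.2 (expiry=17+3=20). clock=17
Op 9: tick 4 -> clock=21. purged={a.com}
Op 10: insert b.com -> 10.0.0.1 (expiry=21+2=23). clock=21
Op 11: tick 4 -> clock=25. purged={b.com}
Op 12: insert a.com -> 10.0.0.4 (expiry=25+3=28). clock=25
Op 13: insert a.com -> 10.0.0.4 (expiry=25+1=26). clock=25
Op 14: tick 3 -> clock=28. purged={a.com}
Op 15: insert a.com -> 10.0.0.1 (expiry=28+3=31). clock=28
Op 16: tick 6 -> clock=34. purged={a.com}
Op 17: tick 2 -> clock=36.
Op 18: tick 5 -> clock=41.
Op 19: tick 4 -> clock=45.
Op 20: tick 3 -> clock=48.
Op 21: tick 4 -> clock=52.
Op 22: tick 1 -> clock=53.
Op 23: tick 1 -> clock=54.
Op 24: insert b.com -> 10.0.0.5 (expiry=54+1=55). clock=54
Op 25: tick 5 -> clock=59. purged={b.com}
Op 26: insert b.com -> 10.0.0.2 (expiry=59+2=61). clock=59
Op 27: tick 1 -> clock=60.
lookup b.com: present, ip=10.0.0.2 expiry=61 > clock=60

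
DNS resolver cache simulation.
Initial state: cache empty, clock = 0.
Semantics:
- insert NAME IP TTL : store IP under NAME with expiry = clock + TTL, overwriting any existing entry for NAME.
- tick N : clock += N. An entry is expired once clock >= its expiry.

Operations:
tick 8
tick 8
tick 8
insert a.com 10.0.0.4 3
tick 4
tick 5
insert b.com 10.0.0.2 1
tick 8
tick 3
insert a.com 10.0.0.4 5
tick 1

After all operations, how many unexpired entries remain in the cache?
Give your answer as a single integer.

Op 1: tick 8 -> clock=8.
Op 2: tick 8 -> clock=16.
Op 3: tick 8 -> clock=24.
Op 4: insert a.com -> 10.0.0.4 (expiry=24+3=27). clock=24
Op 5: tick 4 -> clock=28. purged={a.com}
Op 6: tick 5 -> clock=33.
Op 7: insert b.com -> 10.0.0.2 (expiry=33+1=34). clock=33
Op 8: tick 8 -> clock=41. purged={b.com}
Op 9: tick 3 -> clock=44.
Op 10: insert a.com -> 10.0.0.4 (expiry=44+5=49). clock=44
Op 11: tick 1 -> clock=45.
Final cache (unexpired): {a.com} -> size=1

Answer: 1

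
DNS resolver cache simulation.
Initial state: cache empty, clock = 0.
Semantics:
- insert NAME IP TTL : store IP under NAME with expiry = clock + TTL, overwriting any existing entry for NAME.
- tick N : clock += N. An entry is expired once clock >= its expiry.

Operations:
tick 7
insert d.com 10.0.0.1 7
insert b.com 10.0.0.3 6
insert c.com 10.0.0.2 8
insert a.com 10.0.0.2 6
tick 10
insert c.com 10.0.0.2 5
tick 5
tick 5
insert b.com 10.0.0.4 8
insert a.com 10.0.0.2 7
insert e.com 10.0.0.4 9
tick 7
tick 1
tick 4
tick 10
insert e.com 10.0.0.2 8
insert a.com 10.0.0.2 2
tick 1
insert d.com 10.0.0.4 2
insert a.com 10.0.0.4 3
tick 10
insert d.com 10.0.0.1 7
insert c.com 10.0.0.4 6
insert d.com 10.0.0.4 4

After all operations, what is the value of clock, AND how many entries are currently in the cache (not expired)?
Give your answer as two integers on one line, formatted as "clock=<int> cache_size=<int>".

Op 1: tick 7 -> clock=7.
Op 2: insert d.com -> 10.0.0.1 (expiry=7+7=14). clock=7
Op 3: insert b.com -> 10.0.0.3 (expiry=7+6=13). clock=7
Op 4: insert c.com -> 10.0.0.2 (expiry=7+8=15). clock=7
Op 5: insert a.com -> 10.0.0.2 (expiry=7+6=13). clock=7
Op 6: tick 10 -> clock=17. purged={a.com,b.com,c.com,d.com}
Op 7: insert c.com -> 10.0.0.2 (expiry=17+5=22). clock=17
Op 8: tick 5 -> clock=22. purged={c.com}
Op 9: tick 5 -> clock=27.
Op 10: insert b.com -> 10.0.0.4 (expiry=27+8=35). clock=27
Op 11: insert a.com -> 10.0.0.2 (expiry=27+7=34). clock=27
Op 12: insert e.com -> 10.0.0.4 (expiry=27+9=36). clock=27
Op 13: tick 7 -> clock=34. purged={a.com}
Op 14: tick 1 -> clock=35. purged={b.com}
Op 15: tick 4 -> clock=39. purged={e.com}
Op 16: tick 10 -> clock=49.
Op 17: insert e.com -> 10.0.0.2 (expiry=49+8=57). clock=49
Op 18: insert a.com -> 10.0.0.2 (expiry=49+2=51). clock=49
Op 19: tick 1 -> clock=50.
Op 20: insert d.com -> 10.0.0.4 (expiry=50+2=52). clock=50
Op 21: insert a.com -> 10.0.0.4 (expiry=50+3=53). clock=50
Op 22: tick 10 -> clock=60. purged={a.com,d.com,e.com}
Op 23: insert d.com -> 10.0.0.1 (expiry=60+7=67). clock=60
Op 24: insert c.com -> 10.0.0.4 (expiry=60+6=66). clock=60
Op 25: insert d.com -> 10.0.0.4 (expiry=60+4=64). clock=60
Final clock = 60
Final cache (unexpired): {c.com,d.com} -> size=2

Answer: clock=60 cache_size=2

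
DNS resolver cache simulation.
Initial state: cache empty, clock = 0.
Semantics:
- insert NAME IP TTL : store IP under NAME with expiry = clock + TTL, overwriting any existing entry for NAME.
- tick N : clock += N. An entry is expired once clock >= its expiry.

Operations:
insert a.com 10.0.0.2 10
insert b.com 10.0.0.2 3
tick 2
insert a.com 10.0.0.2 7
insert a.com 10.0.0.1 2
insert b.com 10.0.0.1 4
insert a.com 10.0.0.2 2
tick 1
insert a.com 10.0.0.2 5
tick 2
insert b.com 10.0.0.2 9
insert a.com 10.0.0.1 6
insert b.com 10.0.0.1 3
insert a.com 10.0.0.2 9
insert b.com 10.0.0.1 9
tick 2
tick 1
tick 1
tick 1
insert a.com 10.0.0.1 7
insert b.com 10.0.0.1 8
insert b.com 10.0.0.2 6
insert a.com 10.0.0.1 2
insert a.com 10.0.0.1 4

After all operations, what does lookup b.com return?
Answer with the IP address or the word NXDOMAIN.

Op 1: insert a.com -> 10.0.0.2 (expiry=0+10=10). clock=0
Op 2: insert b.com -> 10.0.0.2 (expiry=0+3=3). clock=0
Op 3: tick 2 -> clock=2.
Op 4: insert a.com -> 10.0.0.2 (expiry=2+7=9). clock=2
Op 5: insert a.com -> 10.0.0.1 (expiry=2+2=4). clock=2
Op 6: insert b.com -> 10.0.0.1 (expiry=2+4=6). clock=2
Op 7: insert a.com -> 10.0.0.2 (expiry=2+2=4). clock=2
Op 8: tick 1 -> clock=3.
Op 9: insert a.com -> 10.0.0.2 (expiry=3+5=8). clock=3
Op 10: tick 2 -> clock=5.
Op 11: insert b.com -> 10.0.0.2 (expiry=5+9=14). clock=5
Op 12: insert a.com -> 10.0.0.1 (expiry=5+6=11). clock=5
Op 13: insert b.com -> 10.0.0.1 (expiry=5+3=8). clock=5
Op 14: insert a.com -> 10.0.0.2 (expiry=5+9=14). clock=5
Op 15: insert b.com -> 10.0.0.1 (expiry=5+9=14). clock=5
Op 16: tick 2 -> clock=7.
Op 17: tick 1 -> clock=8.
Op 18: tick 1 -> clock=9.
Op 19: tick 1 -> clock=10.
Op 20: insert a.com -> 10.0.0.1 (expiry=10+7=17). clock=10
Op 21: insert b.com -> 10.0.0.1 (expiry=10+8=18). clock=10
Op 22: insert b.com -> 10.0.0.2 (expiry=10+6=16). clock=10
Op 23: insert a.com -> 10.0.0.1 (expiry=10+2=12). clock=10
Op 24: insert a.com -> 10.0.0.1 (expiry=10+4=14). clock=10
lookup b.com: present, ip=10.0.0.2 expiry=16 > clock=10

Answer: 10.0.0.2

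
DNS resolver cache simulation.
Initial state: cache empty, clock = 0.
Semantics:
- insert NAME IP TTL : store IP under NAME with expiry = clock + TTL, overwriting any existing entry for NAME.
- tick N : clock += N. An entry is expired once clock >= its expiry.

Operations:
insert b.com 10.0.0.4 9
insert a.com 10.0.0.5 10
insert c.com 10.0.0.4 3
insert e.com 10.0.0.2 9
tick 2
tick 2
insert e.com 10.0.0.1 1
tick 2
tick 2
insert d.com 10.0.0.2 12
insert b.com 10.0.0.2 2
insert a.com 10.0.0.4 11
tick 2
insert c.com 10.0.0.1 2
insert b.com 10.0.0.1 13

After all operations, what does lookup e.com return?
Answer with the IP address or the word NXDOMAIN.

Op 1: insert b.com -> 10.0.0.4 (expiry=0+9=9). clock=0
Op 2: insert a.com -> 10.0.0.5 (expiry=0+10=10). clock=0
Op 3: insert c.com -> 10.0.0.4 (expiry=0+3=3). clock=0
Op 4: insert e.com -> 10.0.0.2 (expiry=0+9=9). clock=0
Op 5: tick 2 -> clock=2.
Op 6: tick 2 -> clock=4. purged={c.com}
Op 7: insert e.com -> 10.0.0.1 (expiry=4+1=5). clock=4
Op 8: tick 2 -> clock=6. purged={e.com}
Op 9: tick 2 -> clock=8.
Op 10: insert d.com -> 10.0.0.2 (expiry=8+12=20). clock=8
Op 11: insert b.com -> 10.0.0.2 (expiry=8+2=10). clock=8
Op 12: insert a.com -> 10.0.0.4 (expiry=8+11=19). clock=8
Op 13: tick 2 -> clock=10. purged={b.com}
Op 14: insert c.com -> 10.0.0.1 (expiry=10+2=12). clock=10
Op 15: insert b.com -> 10.0.0.1 (expiry=10+13=23). clock=10
lookup e.com: not in cache (expired or never inserted)

Answer: NXDOMAIN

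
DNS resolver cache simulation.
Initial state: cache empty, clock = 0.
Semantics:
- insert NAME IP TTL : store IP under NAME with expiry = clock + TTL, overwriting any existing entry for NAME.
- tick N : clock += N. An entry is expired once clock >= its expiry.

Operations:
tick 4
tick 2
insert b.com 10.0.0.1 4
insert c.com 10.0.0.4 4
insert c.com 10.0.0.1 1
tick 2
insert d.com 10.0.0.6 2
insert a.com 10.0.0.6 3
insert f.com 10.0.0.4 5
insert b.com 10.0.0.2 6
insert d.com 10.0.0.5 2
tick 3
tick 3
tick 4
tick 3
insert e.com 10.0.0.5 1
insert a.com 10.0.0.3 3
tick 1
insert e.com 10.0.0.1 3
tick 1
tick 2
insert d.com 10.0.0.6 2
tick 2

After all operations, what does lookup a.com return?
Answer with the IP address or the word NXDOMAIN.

Op 1: tick 4 -> clock=4.
Op 2: tick 2 -> clock=6.
Op 3: insert b.com -> 10.0.0.1 (expiry=6+4=10). clock=6
Op 4: insert c.com -> 10.0.0.4 (expiry=6+4=10). clock=6
Op 5: insert c.com -> 10.0.0.1 (expiry=6+1=7). clock=6
Op 6: tick 2 -> clock=8. purged={c.com}
Op 7: insert d.com -> 10.0.0.6 (expiry=8+2=10). clock=8
Op 8: insert a.com -> 10.0.0.6 (expiry=8+3=11). clock=8
Op 9: insert f.com -> 10.0.0.4 (expiry=8+5=13). clock=8
Op 10: insert b.com -> 10.0.0.2 (expiry=8+6=14). clock=8
Op 11: insert d.com -> 10.0.0.5 (expiry=8+2=10). clock=8
Op 12: tick 3 -> clock=11. purged={a.com,d.com}
Op 13: tick 3 -> clock=14. purged={b.com,f.com}
Op 14: tick 4 -> clock=18.
Op 15: tick 3 -> clock=21.
Op 16: insert e.com -> 10.0.0.5 (expiry=21+1=22). clock=21
Op 17: insert a.com -> 10.0.0.3 (expiry=21+3=24). clock=21
Op 18: tick 1 -> clock=22. purged={e.com}
Op 19: insert e.com -> 10.0.0.1 (expiry=22+3=25). clock=22
Op 20: tick 1 -> clock=23.
Op 21: tick 2 -> clock=25. purged={a.com,e.com}
Op 22: insert d.com -> 10.0.0.6 (expiry=25+2=27). clock=25
Op 23: tick 2 -> clock=27. purged={d.com}
lookup a.com: not in cache (expired or never inserted)

Answer: NXDOMAIN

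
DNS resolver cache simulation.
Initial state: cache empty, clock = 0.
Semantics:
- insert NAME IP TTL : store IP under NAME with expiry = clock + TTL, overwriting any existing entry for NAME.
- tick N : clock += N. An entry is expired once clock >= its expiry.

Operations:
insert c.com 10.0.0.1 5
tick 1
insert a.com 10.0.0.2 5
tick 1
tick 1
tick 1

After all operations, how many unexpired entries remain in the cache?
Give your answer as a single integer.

Op 1: insert c.com -> 10.0.0.1 (expiry=0+5=5). clock=0
Op 2: tick 1 -> clock=1.
Op 3: insert a.com -> 10.0.0.2 (expiry=1+5=6). clock=1
Op 4: tick 1 -> clock=2.
Op 5: tick 1 -> clock=3.
Op 6: tick 1 -> clock=4.
Final cache (unexpired): {a.com,c.com} -> size=2

Answer: 2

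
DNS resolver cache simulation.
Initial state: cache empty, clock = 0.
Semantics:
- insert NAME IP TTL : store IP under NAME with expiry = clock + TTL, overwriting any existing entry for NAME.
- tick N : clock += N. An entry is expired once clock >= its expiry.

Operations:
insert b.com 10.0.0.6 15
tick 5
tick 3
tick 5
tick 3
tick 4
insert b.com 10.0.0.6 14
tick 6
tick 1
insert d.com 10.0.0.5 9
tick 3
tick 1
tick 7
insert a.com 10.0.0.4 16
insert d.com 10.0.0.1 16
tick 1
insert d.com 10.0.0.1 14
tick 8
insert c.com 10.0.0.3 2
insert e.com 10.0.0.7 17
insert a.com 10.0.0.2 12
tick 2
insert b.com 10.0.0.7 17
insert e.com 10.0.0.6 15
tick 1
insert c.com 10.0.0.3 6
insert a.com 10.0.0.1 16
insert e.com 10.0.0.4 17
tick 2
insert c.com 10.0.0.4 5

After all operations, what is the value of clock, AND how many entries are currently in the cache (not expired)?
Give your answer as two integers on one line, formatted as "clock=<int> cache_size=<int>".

Answer: clock=52 cache_size=5

Derivation:
Op 1: insert b.com -> 10.0.0.6 (expiry=0+15=15). clock=0
Op 2: tick 5 -> clock=5.
Op 3: tick 3 -> clock=8.
Op 4: tick 5 -> clock=13.
Op 5: tick 3 -> clock=16. purged={b.com}
Op 6: tick 4 -> clock=20.
Op 7: insert b.com -> 10.0.0.6 (expiry=20+14=34). clock=20
Op 8: tick 6 -> clock=26.
Op 9: tick 1 -> clock=27.
Op 10: insert d.com -> 10.0.0.5 (expiry=27+9=36). clock=27
Op 11: tick 3 -> clock=30.
Op 12: tick 1 -> clock=31.
Op 13: tick 7 -> clock=38. purged={b.com,d.com}
Op 14: insert a.com -> 10.0.0.4 (expiry=38+16=54). clock=38
Op 15: insert d.com -> 10.0.0.1 (expiry=38+16=54). clock=38
Op 16: tick 1 -> clock=39.
Op 17: insert d.com -> 10.0.0.1 (expiry=39+14=53). clock=39
Op 18: tick 8 -> clock=47.
Op 19: insert c.com -> 10.0.0.3 (expiry=47+2=49). clock=47
Op 20: insert e.com -> 10.0.0.7 (expiry=47+17=64). clock=47
Op 21: insert a.com -> 10.0.0.2 (expiry=47+12=59). clock=47
Op 22: tick 2 -> clock=49. purged={c.com}
Op 23: insert b.com -> 10.0.0.7 (expiry=49+17=66). clock=49
Op 24: insert e.com -> 10.0.0.6 (expiry=49+15=64). clock=49
Op 25: tick 1 -> clock=50.
Op 26: insert c.com -> 10.0.0.3 (expiry=50+6=56). clock=50
Op 27: insert a.com -> 10.0.0.1 (expiry=50+16=66). clock=50
Op 28: insert e.com -> 10.0.0.4 (expiry=50+17=67). clock=50
Op 29: tick 2 -> clock=52.
Op 30: insert c.com -> 10.0.0.4 (expiry=52+5=57). clock=52
Final clock = 52
Final cache (unexpired): {a.com,b.com,c.com,d.com,e.com} -> size=5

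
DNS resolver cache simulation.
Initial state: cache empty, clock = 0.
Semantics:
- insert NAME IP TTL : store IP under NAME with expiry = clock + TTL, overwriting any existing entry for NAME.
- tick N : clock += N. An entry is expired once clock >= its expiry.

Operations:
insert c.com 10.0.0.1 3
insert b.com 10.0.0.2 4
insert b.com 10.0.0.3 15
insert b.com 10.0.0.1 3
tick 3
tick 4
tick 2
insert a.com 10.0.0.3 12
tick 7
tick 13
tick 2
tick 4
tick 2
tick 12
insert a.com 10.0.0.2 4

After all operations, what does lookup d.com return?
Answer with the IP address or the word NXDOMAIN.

Answer: NXDOMAIN

Derivation:
Op 1: insert c.com -> 10.0.0.1 (expiry=0+3=3). clock=0
Op 2: insert b.com -> 10.0.0.2 (expiry=0+4=4). clock=0
Op 3: insert b.com -> 10.0.0.3 (expiry=0+15=15). clock=0
Op 4: insert b.com -> 10.0.0.1 (expiry=0+3=3). clock=0
Op 5: tick 3 -> clock=3. purged={b.com,c.com}
Op 6: tick 4 -> clock=7.
Op 7: tick 2 -> clock=9.
Op 8: insert a.com -> 10.0.0.3 (expiry=9+12=21). clock=9
Op 9: tick 7 -> clock=16.
Op 10: tick 13 -> clock=29. purged={a.com}
Op 11: tick 2 -> clock=31.
Op 12: tick 4 -> clock=35.
Op 13: tick 2 -> clock=37.
Op 14: tick 12 -> clock=49.
Op 15: insert a.com -> 10.0.0.2 (expiry=49+4=53). clock=49
lookup d.com: not in cache (expired or never inserted)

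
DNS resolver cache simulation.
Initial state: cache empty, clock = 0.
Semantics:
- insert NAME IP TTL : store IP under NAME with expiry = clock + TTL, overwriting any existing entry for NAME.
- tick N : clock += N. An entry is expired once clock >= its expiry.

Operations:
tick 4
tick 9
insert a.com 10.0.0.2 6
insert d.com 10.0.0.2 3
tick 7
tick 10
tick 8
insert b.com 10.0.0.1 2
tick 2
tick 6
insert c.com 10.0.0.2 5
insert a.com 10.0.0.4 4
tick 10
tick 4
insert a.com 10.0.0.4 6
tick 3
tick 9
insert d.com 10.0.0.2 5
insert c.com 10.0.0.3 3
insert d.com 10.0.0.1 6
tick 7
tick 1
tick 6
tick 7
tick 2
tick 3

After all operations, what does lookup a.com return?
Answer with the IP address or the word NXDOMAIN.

Op 1: tick 4 -> clock=4.
Op 2: tick 9 -> clock=13.
Op 3: insert a.com -> 10.0.0.2 (expiry=13+6=19). clock=13
Op 4: insert d.com -> 10.0.0.2 (expiry=13+3=16). clock=13
Op 5: tick 7 -> clock=20. purged={a.com,d.com}
Op 6: tick 10 -> clock=30.
Op 7: tick 8 -> clock=38.
Op 8: insert b.com -> 10.0.0.1 (expiry=38+2=40). clock=38
Op 9: tick 2 -> clock=40. purged={b.com}
Op 10: tick 6 -> clock=46.
Op 11: insert c.com -> 10.0.0.2 (expiry=46+5=51). clock=46
Op 12: insert a.com -> 10.0.0.4 (expiry=46+4=50). clock=46
Op 13: tick 10 -> clock=56. purged={a.com,c.com}
Op 14: tick 4 -> clock=60.
Op 15: insert a.com -> 10.0.0.4 (expiry=60+6=66). clock=60
Op 16: tick 3 -> clock=63.
Op 17: tick 9 -> clock=72. purged={a.com}
Op 18: insert d.com -> 10.0.0.2 (expiry=72+5=77). clock=72
Op 19: insert c.com -> 10.0.0.3 (expiry=72+3=75). clock=72
Op 20: insert d.com -> 10.0.0.1 (expiry=72+6=78). clock=72
Op 21: tick 7 -> clock=79. purged={c.com,d.com}
Op 22: tick 1 -> clock=80.
Op 23: tick 6 -> clock=86.
Op 24: tick 7 -> clock=93.
Op 25: tick 2 -> clock=95.
Op 26: tick 3 -> clock=98.
lookup a.com: not in cache (expired or never inserted)

Answer: NXDOMAIN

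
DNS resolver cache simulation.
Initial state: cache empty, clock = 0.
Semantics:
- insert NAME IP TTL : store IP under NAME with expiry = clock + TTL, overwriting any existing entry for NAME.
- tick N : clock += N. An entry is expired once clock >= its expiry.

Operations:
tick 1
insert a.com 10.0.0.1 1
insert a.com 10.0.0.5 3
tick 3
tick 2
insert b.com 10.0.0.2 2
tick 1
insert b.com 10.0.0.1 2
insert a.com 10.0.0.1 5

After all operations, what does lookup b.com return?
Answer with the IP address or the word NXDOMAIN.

Answer: 10.0.0.1

Derivation:
Op 1: tick 1 -> clock=1.
Op 2: insert a.com -> 10.0.0.1 (expiry=1+1=2). clock=1
Op 3: insert a.com -> 10.0.0.5 (expiry=1+3=4). clock=1
Op 4: tick 3 -> clock=4. purged={a.com}
Op 5: tick 2 -> clock=6.
Op 6: insert b.com -> 10.0.0.2 (expiry=6+2=8). clock=6
Op 7: tick 1 -> clock=7.
Op 8: insert b.com -> 10.0.0.1 (expiry=7+2=9). clock=7
Op 9: insert a.com -> 10.0.0.1 (expiry=7+5=12). clock=7
lookup b.com: present, ip=10.0.0.1 expiry=9 > clock=7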